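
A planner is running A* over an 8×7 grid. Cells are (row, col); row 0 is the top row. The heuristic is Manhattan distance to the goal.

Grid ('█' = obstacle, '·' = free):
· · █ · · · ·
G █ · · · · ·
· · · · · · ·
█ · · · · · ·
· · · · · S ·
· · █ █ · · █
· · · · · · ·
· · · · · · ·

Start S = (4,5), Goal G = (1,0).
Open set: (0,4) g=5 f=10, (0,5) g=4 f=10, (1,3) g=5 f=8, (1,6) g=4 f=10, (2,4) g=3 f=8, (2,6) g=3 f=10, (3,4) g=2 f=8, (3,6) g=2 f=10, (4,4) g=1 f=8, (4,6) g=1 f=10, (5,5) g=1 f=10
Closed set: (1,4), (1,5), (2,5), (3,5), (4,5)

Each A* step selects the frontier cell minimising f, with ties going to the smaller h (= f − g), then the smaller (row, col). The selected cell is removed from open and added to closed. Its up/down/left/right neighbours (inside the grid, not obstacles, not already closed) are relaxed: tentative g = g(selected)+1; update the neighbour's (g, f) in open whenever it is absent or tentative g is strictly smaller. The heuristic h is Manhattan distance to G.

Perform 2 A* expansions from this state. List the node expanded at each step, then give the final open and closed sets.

step 1: expand (1,3) (f=8, h=3) → closed; open now [(0,3) g=6 f=10, (0,4) g=5 f=10, (0,5) g=4 f=10, (1,2) g=6 f=8, (1,6) g=4 f=10, (2,3) g=6 f=10, (2,4) g=3 f=8, (2,6) g=3 f=10, (3,4) g=2 f=8, (3,6) g=2 f=10, (4,4) g=1 f=8, (4,6) g=1 f=10, (5,5) g=1 f=10]
step 2: expand (1,2) (f=8, h=2) → closed; open now [(0,3) g=6 f=10, (0,4) g=5 f=10, (0,5) g=4 f=10, (1,6) g=4 f=10, (2,2) g=7 f=10, (2,3) g=6 f=10, (2,4) g=3 f=8, (2,6) g=3 f=10, (3,4) g=2 f=8, (3,6) g=2 f=10, (4,4) g=1 f=8, (4,6) g=1 f=10, (5,5) g=1 f=10]

order=[(1,3) → (1,2)]; open=[(0,3) g=6 f=10, (0,4) g=5 f=10, (0,5) g=4 f=10, (1,6) g=4 f=10, (2,2) g=7 f=10, (2,3) g=6 f=10, (2,4) g=3 f=8, (2,6) g=3 f=10, (3,4) g=2 f=8, (3,6) g=2 f=10, (4,4) g=1 f=8, (4,6) g=1 f=10, (5,5) g=1 f=10]; closed=[(1,2), (1,3), (1,4), (1,5), (2,5), (3,5), (4,5)]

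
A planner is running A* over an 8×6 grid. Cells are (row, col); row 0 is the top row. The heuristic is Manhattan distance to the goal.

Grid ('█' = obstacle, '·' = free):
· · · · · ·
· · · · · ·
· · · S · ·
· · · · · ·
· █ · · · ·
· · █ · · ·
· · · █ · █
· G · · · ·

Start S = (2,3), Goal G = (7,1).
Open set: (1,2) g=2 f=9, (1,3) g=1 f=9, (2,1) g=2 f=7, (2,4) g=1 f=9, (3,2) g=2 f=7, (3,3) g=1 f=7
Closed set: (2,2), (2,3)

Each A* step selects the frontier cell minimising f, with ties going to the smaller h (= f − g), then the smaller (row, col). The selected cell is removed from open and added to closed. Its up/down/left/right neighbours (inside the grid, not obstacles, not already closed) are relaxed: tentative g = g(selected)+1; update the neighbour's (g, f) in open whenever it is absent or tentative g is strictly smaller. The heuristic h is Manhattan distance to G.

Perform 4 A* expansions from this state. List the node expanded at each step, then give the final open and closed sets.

step 1: expand (2,1) (f=7, h=5) → closed; open now [(1,1) g=3 f=9, (1,2) g=2 f=9, (1,3) g=1 f=9, (2,0) g=3 f=9, (2,4) g=1 f=9, (3,1) g=3 f=7, (3,2) g=2 f=7, (3,3) g=1 f=7]
step 2: expand (3,1) (f=7, h=4) → closed; open now [(1,1) g=3 f=9, (1,2) g=2 f=9, (1,3) g=1 f=9, (2,0) g=3 f=9, (2,4) g=1 f=9, (3,0) g=4 f=9, (3,2) g=2 f=7, (3,3) g=1 f=7]
step 3: expand (3,2) (f=7, h=5) → closed; open now [(1,1) g=3 f=9, (1,2) g=2 f=9, (1,3) g=1 f=9, (2,0) g=3 f=9, (2,4) g=1 f=9, (3,0) g=4 f=9, (3,3) g=1 f=7, (4,2) g=3 f=7]
step 4: expand (4,2) (f=7, h=4) → closed; open now [(1,1) g=3 f=9, (1,2) g=2 f=9, (1,3) g=1 f=9, (2,0) g=3 f=9, (2,4) g=1 f=9, (3,0) g=4 f=9, (3,3) g=1 f=7, (4,3) g=4 f=9]

order=[(2,1) → (3,1) → (3,2) → (4,2)]; open=[(1,1) g=3 f=9, (1,2) g=2 f=9, (1,3) g=1 f=9, (2,0) g=3 f=9, (2,4) g=1 f=9, (3,0) g=4 f=9, (3,3) g=1 f=7, (4,3) g=4 f=9]; closed=[(2,1), (2,2), (2,3), (3,1), (3,2), (4,2)]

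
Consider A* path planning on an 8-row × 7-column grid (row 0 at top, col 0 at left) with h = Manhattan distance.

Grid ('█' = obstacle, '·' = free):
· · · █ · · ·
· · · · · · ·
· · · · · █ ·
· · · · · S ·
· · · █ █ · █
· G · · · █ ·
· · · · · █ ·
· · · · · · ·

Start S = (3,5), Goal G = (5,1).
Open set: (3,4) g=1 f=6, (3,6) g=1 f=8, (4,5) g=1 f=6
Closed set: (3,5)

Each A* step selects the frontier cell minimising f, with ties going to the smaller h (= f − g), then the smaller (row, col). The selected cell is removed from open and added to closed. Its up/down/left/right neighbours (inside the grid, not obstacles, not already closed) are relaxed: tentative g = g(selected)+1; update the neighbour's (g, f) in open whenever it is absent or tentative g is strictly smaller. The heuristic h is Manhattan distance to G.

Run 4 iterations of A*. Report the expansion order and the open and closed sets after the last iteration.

order=[(3,4) → (3,3) → (3,2) → (3,1)]; open=[(2,1) g=5 f=8, (2,2) g=4 f=8, (2,3) g=3 f=8, (2,4) g=2 f=8, (3,0) g=5 f=8, (3,6) g=1 f=8, (4,1) g=5 f=6, (4,2) g=4 f=6, (4,5) g=1 f=6]; closed=[(3,1), (3,2), (3,3), (3,4), (3,5)]

step 1: expand (3,4) (f=6, h=5) → closed; open now [(2,4) g=2 f=8, (3,3) g=2 f=6, (3,6) g=1 f=8, (4,5) g=1 f=6]
step 2: expand (3,3) (f=6, h=4) → closed; open now [(2,3) g=3 f=8, (2,4) g=2 f=8, (3,2) g=3 f=6, (3,6) g=1 f=8, (4,5) g=1 f=6]
step 3: expand (3,2) (f=6, h=3) → closed; open now [(2,2) g=4 f=8, (2,3) g=3 f=8, (2,4) g=2 f=8, (3,1) g=4 f=6, (3,6) g=1 f=8, (4,2) g=4 f=6, (4,5) g=1 f=6]
step 4: expand (3,1) (f=6, h=2) → closed; open now [(2,1) g=5 f=8, (2,2) g=4 f=8, (2,3) g=3 f=8, (2,4) g=2 f=8, (3,0) g=5 f=8, (3,6) g=1 f=8, (4,1) g=5 f=6, (4,2) g=4 f=6, (4,5) g=1 f=6]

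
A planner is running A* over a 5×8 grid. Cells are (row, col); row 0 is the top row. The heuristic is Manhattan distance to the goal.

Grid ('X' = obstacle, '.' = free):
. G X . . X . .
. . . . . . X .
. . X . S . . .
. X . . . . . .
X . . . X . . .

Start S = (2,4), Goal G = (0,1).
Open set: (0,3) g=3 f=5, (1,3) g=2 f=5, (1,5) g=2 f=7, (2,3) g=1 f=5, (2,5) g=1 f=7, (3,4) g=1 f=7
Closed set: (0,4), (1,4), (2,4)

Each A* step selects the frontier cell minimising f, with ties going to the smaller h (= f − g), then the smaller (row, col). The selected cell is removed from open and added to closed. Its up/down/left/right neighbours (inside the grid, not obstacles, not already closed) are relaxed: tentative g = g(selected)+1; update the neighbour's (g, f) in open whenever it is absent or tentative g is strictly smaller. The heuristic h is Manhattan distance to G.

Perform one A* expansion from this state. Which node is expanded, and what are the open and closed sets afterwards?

step 1: expand (0,3) (f=5, h=2) → closed; open now [(1,3) g=2 f=5, (1,5) g=2 f=7, (2,3) g=1 f=5, (2,5) g=1 f=7, (3,4) g=1 f=7]

expanded=(0,3); open=[(1,3) g=2 f=5, (1,5) g=2 f=7, (2,3) g=1 f=5, (2,5) g=1 f=7, (3,4) g=1 f=7]; closed=[(0,3), (0,4), (1,4), (2,4)]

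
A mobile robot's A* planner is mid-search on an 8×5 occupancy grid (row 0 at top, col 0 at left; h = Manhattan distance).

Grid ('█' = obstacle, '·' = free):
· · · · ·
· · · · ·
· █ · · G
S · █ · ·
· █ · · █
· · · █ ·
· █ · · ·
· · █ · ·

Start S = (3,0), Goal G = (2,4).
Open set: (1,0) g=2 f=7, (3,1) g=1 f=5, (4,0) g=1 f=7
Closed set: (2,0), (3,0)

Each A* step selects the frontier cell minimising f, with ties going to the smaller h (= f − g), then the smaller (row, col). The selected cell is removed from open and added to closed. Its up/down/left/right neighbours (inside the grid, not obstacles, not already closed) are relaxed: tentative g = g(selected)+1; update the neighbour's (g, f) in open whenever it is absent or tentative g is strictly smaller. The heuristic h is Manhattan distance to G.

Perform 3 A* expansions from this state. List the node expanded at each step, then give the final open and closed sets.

step 1: expand (3,1) (f=5, h=4) → closed; open now [(1,0) g=2 f=7, (4,0) g=1 f=7]
step 2: expand (1,0) (f=7, h=5) → closed; open now [(0,0) g=3 f=9, (1,1) g=3 f=7, (4,0) g=1 f=7]
step 3: expand (1,1) (f=7, h=4) → closed; open now [(0,0) g=3 f=9, (0,1) g=4 f=9, (1,2) g=4 f=7, (4,0) g=1 f=7]

order=[(3,1) → (1,0) → (1,1)]; open=[(0,0) g=3 f=9, (0,1) g=4 f=9, (1,2) g=4 f=7, (4,0) g=1 f=7]; closed=[(1,0), (1,1), (2,0), (3,0), (3,1)]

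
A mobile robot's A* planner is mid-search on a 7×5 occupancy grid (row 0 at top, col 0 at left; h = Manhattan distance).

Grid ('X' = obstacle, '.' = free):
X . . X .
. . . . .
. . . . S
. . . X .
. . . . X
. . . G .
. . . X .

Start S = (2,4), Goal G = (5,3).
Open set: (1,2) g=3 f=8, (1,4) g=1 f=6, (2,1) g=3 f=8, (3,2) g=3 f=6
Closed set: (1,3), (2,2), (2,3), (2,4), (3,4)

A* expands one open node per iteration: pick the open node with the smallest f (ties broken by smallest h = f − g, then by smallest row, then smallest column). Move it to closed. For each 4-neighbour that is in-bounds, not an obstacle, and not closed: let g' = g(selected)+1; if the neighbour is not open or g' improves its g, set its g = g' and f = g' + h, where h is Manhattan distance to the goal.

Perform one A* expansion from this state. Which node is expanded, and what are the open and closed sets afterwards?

step 1: expand (3,2) (f=6, h=3) → closed; open now [(1,2) g=3 f=8, (1,4) g=1 f=6, (2,1) g=3 f=8, (3,1) g=4 f=8, (4,2) g=4 f=6]

expanded=(3,2); open=[(1,2) g=3 f=8, (1,4) g=1 f=6, (2,1) g=3 f=8, (3,1) g=4 f=8, (4,2) g=4 f=6]; closed=[(1,3), (2,2), (2,3), (2,4), (3,2), (3,4)]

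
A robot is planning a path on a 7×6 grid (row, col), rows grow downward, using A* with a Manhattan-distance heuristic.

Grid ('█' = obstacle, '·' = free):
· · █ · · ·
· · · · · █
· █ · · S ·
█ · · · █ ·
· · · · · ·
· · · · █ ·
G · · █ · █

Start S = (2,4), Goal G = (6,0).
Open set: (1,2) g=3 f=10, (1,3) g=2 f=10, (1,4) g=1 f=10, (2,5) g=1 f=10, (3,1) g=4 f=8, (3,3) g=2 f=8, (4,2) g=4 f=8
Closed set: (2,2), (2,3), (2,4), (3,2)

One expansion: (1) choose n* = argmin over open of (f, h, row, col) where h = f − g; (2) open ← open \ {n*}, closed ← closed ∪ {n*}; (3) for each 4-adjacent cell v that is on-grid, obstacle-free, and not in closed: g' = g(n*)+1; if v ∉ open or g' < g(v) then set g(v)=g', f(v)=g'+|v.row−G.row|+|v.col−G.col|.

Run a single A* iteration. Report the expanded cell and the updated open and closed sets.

expanded=(3,1); open=[(1,2) g=3 f=10, (1,3) g=2 f=10, (1,4) g=1 f=10, (2,5) g=1 f=10, (3,3) g=2 f=8, (4,1) g=5 f=8, (4,2) g=4 f=8]; closed=[(2,2), (2,3), (2,4), (3,1), (3,2)]

step 1: expand (3,1) (f=8, h=4) → closed; open now [(1,2) g=3 f=10, (1,3) g=2 f=10, (1,4) g=1 f=10, (2,5) g=1 f=10, (3,3) g=2 f=8, (4,1) g=5 f=8, (4,2) g=4 f=8]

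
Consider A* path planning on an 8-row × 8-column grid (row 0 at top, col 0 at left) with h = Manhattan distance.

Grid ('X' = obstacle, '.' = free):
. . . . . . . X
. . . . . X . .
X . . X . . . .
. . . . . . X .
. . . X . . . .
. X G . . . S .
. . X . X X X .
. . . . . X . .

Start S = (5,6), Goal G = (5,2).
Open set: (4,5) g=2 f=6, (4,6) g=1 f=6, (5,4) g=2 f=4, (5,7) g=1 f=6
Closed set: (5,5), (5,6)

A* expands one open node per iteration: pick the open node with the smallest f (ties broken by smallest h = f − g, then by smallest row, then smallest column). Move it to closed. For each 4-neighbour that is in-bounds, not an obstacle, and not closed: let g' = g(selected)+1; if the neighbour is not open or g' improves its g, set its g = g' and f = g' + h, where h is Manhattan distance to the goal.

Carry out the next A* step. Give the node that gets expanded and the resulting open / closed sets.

expanded=(5,4); open=[(4,4) g=3 f=6, (4,5) g=2 f=6, (4,6) g=1 f=6, (5,3) g=3 f=4, (5,7) g=1 f=6]; closed=[(5,4), (5,5), (5,6)]

step 1: expand (5,4) (f=4, h=2) → closed; open now [(4,4) g=3 f=6, (4,5) g=2 f=6, (4,6) g=1 f=6, (5,3) g=3 f=4, (5,7) g=1 f=6]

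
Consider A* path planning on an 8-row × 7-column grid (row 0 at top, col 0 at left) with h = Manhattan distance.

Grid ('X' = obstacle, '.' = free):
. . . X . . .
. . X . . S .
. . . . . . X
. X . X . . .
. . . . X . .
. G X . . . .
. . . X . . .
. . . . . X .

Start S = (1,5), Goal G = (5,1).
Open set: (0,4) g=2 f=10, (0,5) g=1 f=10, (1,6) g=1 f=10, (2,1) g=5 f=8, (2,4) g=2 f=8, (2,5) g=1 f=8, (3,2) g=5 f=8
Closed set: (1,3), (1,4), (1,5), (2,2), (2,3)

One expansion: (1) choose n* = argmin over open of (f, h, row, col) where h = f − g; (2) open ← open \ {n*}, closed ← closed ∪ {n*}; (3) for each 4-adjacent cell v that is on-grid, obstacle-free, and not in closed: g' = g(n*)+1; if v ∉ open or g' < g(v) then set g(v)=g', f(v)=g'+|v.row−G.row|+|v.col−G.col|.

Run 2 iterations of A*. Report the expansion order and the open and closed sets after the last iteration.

step 1: expand (2,1) (f=8, h=3) → closed; open now [(0,4) g=2 f=10, (0,5) g=1 f=10, (1,1) g=6 f=10, (1,6) g=1 f=10, (2,0) g=6 f=10, (2,4) g=2 f=8, (2,5) g=1 f=8, (3,2) g=5 f=8]
step 2: expand (3,2) (f=8, h=3) → closed; open now [(0,4) g=2 f=10, (0,5) g=1 f=10, (1,1) g=6 f=10, (1,6) g=1 f=10, (2,0) g=6 f=10, (2,4) g=2 f=8, (2,5) g=1 f=8, (4,2) g=6 f=8]

order=[(2,1) → (3,2)]; open=[(0,4) g=2 f=10, (0,5) g=1 f=10, (1,1) g=6 f=10, (1,6) g=1 f=10, (2,0) g=6 f=10, (2,4) g=2 f=8, (2,5) g=1 f=8, (4,2) g=6 f=8]; closed=[(1,3), (1,4), (1,5), (2,1), (2,2), (2,3), (3,2)]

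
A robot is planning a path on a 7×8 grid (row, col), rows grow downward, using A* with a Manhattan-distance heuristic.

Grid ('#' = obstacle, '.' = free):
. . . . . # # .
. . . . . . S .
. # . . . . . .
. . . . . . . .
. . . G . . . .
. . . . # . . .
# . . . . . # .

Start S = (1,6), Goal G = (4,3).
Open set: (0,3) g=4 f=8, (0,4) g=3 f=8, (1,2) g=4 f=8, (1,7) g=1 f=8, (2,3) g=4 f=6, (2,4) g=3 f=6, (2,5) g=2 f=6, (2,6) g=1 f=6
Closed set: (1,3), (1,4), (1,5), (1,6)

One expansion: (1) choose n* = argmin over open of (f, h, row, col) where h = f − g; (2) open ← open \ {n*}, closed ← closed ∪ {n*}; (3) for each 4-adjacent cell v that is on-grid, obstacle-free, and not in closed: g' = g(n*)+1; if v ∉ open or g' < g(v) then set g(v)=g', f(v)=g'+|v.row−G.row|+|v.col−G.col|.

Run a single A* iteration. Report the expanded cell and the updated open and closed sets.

expanded=(2,3); open=[(0,3) g=4 f=8, (0,4) g=3 f=8, (1,2) g=4 f=8, (1,7) g=1 f=8, (2,2) g=5 f=8, (2,4) g=3 f=6, (2,5) g=2 f=6, (2,6) g=1 f=6, (3,3) g=5 f=6]; closed=[(1,3), (1,4), (1,5), (1,6), (2,3)]

step 1: expand (2,3) (f=6, h=2) → closed; open now [(0,3) g=4 f=8, (0,4) g=3 f=8, (1,2) g=4 f=8, (1,7) g=1 f=8, (2,2) g=5 f=8, (2,4) g=3 f=6, (2,5) g=2 f=6, (2,6) g=1 f=6, (3,3) g=5 f=6]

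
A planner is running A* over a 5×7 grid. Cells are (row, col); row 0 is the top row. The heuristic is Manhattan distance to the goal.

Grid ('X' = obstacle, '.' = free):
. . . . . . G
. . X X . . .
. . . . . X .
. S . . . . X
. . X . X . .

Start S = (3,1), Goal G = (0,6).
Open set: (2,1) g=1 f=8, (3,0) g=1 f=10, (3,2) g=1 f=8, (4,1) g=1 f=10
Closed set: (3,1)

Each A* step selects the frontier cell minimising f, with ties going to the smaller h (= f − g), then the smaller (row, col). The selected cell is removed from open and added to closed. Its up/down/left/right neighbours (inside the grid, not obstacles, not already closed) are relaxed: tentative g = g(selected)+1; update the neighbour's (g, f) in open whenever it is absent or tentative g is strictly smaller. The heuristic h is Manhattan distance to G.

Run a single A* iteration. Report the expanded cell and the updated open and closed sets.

step 1: expand (2,1) (f=8, h=7) → closed; open now [(1,1) g=2 f=8, (2,0) g=2 f=10, (2,2) g=2 f=8, (3,0) g=1 f=10, (3,2) g=1 f=8, (4,1) g=1 f=10]

expanded=(2,1); open=[(1,1) g=2 f=8, (2,0) g=2 f=10, (2,2) g=2 f=8, (3,0) g=1 f=10, (3,2) g=1 f=8, (4,1) g=1 f=10]; closed=[(2,1), (3,1)]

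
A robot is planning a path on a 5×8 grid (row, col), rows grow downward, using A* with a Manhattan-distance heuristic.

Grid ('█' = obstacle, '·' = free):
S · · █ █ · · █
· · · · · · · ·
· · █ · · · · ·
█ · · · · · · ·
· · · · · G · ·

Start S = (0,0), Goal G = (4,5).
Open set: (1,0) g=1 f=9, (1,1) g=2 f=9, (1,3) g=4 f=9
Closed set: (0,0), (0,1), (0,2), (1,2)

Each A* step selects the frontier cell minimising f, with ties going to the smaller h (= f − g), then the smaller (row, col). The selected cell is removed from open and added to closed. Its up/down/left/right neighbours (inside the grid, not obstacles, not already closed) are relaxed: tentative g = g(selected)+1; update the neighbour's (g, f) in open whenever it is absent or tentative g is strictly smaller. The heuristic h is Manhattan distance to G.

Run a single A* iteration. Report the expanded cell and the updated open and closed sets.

step 1: expand (1,3) (f=9, h=5) → closed; open now [(1,0) g=1 f=9, (1,1) g=2 f=9, (1,4) g=5 f=9, (2,3) g=5 f=9]

expanded=(1,3); open=[(1,0) g=1 f=9, (1,1) g=2 f=9, (1,4) g=5 f=9, (2,3) g=5 f=9]; closed=[(0,0), (0,1), (0,2), (1,2), (1,3)]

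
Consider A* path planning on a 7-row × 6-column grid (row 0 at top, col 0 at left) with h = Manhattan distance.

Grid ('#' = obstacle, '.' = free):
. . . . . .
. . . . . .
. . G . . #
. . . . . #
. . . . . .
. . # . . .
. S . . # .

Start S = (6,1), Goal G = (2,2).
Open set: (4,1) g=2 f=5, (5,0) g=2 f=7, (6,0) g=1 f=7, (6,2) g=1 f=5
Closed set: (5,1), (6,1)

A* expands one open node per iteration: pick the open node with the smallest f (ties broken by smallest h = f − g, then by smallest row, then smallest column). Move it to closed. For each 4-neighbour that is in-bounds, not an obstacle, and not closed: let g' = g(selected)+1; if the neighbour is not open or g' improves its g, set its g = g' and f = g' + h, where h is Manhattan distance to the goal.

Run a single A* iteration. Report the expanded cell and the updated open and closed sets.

expanded=(4,1); open=[(3,1) g=3 f=5, (4,0) g=3 f=7, (4,2) g=3 f=5, (5,0) g=2 f=7, (6,0) g=1 f=7, (6,2) g=1 f=5]; closed=[(4,1), (5,1), (6,1)]

step 1: expand (4,1) (f=5, h=3) → closed; open now [(3,1) g=3 f=5, (4,0) g=3 f=7, (4,2) g=3 f=5, (5,0) g=2 f=7, (6,0) g=1 f=7, (6,2) g=1 f=5]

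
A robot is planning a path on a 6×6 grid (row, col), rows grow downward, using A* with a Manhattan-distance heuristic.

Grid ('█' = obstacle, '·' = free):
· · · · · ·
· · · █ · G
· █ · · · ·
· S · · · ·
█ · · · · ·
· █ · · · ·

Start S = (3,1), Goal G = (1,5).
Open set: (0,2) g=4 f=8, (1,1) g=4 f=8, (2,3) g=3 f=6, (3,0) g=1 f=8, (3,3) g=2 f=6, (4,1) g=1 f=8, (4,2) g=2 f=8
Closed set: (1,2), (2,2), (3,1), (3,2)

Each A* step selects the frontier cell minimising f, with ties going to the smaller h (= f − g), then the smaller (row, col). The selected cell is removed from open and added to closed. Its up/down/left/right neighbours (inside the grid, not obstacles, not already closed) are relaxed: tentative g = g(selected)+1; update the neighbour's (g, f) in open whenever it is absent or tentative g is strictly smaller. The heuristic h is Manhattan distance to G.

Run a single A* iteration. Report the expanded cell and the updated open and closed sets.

step 1: expand (2,3) (f=6, h=3) → closed; open now [(0,2) g=4 f=8, (1,1) g=4 f=8, (2,4) g=4 f=6, (3,0) g=1 f=8, (3,3) g=2 f=6, (4,1) g=1 f=8, (4,2) g=2 f=8]

expanded=(2,3); open=[(0,2) g=4 f=8, (1,1) g=4 f=8, (2,4) g=4 f=6, (3,0) g=1 f=8, (3,3) g=2 f=6, (4,1) g=1 f=8, (4,2) g=2 f=8]; closed=[(1,2), (2,2), (2,3), (3,1), (3,2)]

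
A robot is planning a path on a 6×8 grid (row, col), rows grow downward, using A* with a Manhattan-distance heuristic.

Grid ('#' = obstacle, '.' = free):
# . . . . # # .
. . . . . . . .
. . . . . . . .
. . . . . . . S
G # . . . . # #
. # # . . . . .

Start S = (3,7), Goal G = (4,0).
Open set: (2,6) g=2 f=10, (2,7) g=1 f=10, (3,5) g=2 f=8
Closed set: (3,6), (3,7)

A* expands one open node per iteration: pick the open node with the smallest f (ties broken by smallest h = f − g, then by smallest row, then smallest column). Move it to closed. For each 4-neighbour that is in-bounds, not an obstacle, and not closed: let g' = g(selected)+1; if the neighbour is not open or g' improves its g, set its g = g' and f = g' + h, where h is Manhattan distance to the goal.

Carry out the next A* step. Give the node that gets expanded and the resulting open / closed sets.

step 1: expand (3,5) (f=8, h=6) → closed; open now [(2,5) g=3 f=10, (2,6) g=2 f=10, (2,7) g=1 f=10, (3,4) g=3 f=8, (4,5) g=3 f=8]

expanded=(3,5); open=[(2,5) g=3 f=10, (2,6) g=2 f=10, (2,7) g=1 f=10, (3,4) g=3 f=8, (4,5) g=3 f=8]; closed=[(3,5), (3,6), (3,7)]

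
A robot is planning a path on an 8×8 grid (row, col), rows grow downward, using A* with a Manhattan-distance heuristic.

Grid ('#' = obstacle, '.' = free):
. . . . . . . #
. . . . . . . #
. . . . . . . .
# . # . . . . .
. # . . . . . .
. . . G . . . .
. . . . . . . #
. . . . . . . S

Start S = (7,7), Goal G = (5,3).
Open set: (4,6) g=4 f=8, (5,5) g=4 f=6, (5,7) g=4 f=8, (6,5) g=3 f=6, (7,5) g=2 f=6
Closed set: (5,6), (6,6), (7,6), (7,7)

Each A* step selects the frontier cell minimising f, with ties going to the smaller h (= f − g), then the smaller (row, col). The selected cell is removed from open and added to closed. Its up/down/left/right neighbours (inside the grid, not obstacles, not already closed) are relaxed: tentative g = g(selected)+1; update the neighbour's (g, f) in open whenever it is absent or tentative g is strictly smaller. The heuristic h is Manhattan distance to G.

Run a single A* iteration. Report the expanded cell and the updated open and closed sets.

step 1: expand (5,5) (f=6, h=2) → closed; open now [(4,5) g=5 f=8, (4,6) g=4 f=8, (5,4) g=5 f=6, (5,7) g=4 f=8, (6,5) g=3 f=6, (7,5) g=2 f=6]

expanded=(5,5); open=[(4,5) g=5 f=8, (4,6) g=4 f=8, (5,4) g=5 f=6, (5,7) g=4 f=8, (6,5) g=3 f=6, (7,5) g=2 f=6]; closed=[(5,5), (5,6), (6,6), (7,6), (7,7)]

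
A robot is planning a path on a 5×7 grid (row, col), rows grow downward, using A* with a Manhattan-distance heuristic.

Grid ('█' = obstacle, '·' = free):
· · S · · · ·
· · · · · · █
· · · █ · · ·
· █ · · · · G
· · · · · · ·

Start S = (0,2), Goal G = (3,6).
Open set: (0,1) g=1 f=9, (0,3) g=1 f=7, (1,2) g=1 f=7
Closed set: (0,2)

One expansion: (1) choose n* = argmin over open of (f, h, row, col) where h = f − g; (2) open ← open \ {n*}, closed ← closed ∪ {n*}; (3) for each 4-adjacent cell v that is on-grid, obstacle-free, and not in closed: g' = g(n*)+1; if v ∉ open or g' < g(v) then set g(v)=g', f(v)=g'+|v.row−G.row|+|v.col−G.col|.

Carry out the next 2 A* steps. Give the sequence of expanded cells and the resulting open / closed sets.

step 1: expand (0,3) (f=7, h=6) → closed; open now [(0,1) g=1 f=9, (0,4) g=2 f=7, (1,2) g=1 f=7, (1,3) g=2 f=7]
step 2: expand (0,4) (f=7, h=5) → closed; open now [(0,1) g=1 f=9, (0,5) g=3 f=7, (1,2) g=1 f=7, (1,3) g=2 f=7, (1,4) g=3 f=7]

order=[(0,3) → (0,4)]; open=[(0,1) g=1 f=9, (0,5) g=3 f=7, (1,2) g=1 f=7, (1,3) g=2 f=7, (1,4) g=3 f=7]; closed=[(0,2), (0,3), (0,4)]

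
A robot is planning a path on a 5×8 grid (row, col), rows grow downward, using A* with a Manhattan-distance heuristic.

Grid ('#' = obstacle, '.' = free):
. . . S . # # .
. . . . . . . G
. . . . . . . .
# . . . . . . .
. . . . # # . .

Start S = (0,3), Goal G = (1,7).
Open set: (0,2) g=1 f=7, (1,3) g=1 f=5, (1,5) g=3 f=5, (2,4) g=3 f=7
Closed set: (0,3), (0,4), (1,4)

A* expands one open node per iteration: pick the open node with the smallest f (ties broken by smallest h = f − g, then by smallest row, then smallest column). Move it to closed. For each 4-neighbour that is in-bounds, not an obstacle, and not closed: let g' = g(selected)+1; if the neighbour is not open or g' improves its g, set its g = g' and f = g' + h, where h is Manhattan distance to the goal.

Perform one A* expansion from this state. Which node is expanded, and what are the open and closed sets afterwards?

expanded=(1,5); open=[(0,2) g=1 f=7, (1,3) g=1 f=5, (1,6) g=4 f=5, (2,4) g=3 f=7, (2,5) g=4 f=7]; closed=[(0,3), (0,4), (1,4), (1,5)]

step 1: expand (1,5) (f=5, h=2) → closed; open now [(0,2) g=1 f=7, (1,3) g=1 f=5, (1,6) g=4 f=5, (2,4) g=3 f=7, (2,5) g=4 f=7]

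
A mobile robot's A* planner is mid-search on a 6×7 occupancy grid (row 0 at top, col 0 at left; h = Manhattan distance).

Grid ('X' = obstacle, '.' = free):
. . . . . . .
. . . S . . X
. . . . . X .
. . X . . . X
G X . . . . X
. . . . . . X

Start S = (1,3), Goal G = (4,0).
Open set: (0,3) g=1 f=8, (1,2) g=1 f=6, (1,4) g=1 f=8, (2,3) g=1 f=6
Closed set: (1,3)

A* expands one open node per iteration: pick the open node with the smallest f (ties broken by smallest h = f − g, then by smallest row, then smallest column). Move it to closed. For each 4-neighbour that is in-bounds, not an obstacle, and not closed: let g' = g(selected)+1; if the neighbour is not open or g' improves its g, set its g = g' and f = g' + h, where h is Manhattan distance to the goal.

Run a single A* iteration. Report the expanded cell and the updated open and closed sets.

expanded=(1,2); open=[(0,2) g=2 f=8, (0,3) g=1 f=8, (1,1) g=2 f=6, (1,4) g=1 f=8, (2,2) g=2 f=6, (2,3) g=1 f=6]; closed=[(1,2), (1,3)]

step 1: expand (1,2) (f=6, h=5) → closed; open now [(0,2) g=2 f=8, (0,3) g=1 f=8, (1,1) g=2 f=6, (1,4) g=1 f=8, (2,2) g=2 f=6, (2,3) g=1 f=6]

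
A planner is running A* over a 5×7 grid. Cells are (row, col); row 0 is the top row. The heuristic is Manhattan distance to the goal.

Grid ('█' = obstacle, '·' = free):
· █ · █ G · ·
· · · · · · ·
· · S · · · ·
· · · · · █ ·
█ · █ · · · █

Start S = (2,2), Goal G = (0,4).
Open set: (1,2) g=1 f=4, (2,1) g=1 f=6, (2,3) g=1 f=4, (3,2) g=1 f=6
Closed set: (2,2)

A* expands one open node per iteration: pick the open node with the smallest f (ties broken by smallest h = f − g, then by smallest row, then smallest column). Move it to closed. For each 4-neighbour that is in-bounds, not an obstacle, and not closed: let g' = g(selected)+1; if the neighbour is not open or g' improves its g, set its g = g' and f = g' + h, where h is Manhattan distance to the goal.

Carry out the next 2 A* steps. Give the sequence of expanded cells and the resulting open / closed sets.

step 1: expand (1,2) (f=4, h=3) → closed; open now [(0,2) g=2 f=4, (1,1) g=2 f=6, (1,3) g=2 f=4, (2,1) g=1 f=6, (2,3) g=1 f=4, (3,2) g=1 f=6]
step 2: expand (0,2) (f=4, h=2) → closed; open now [(1,1) g=2 f=6, (1,3) g=2 f=4, (2,1) g=1 f=6, (2,3) g=1 f=4, (3,2) g=1 f=6]

order=[(1,2) → (0,2)]; open=[(1,1) g=2 f=6, (1,3) g=2 f=4, (2,1) g=1 f=6, (2,3) g=1 f=4, (3,2) g=1 f=6]; closed=[(0,2), (1,2), (2,2)]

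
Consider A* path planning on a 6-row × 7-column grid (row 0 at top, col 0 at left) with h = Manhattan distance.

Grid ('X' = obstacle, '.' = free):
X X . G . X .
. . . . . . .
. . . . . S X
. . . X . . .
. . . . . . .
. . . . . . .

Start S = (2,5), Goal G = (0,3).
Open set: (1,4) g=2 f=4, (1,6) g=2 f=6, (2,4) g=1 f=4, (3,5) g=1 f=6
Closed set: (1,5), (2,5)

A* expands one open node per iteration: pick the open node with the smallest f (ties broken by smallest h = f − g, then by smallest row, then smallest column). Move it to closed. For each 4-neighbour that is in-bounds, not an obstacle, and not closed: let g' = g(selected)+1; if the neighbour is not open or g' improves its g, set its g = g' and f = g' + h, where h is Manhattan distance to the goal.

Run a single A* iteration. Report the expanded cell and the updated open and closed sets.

expanded=(1,4); open=[(0,4) g=3 f=4, (1,3) g=3 f=4, (1,6) g=2 f=6, (2,4) g=1 f=4, (3,5) g=1 f=6]; closed=[(1,4), (1,5), (2,5)]

step 1: expand (1,4) (f=4, h=2) → closed; open now [(0,4) g=3 f=4, (1,3) g=3 f=4, (1,6) g=2 f=6, (2,4) g=1 f=4, (3,5) g=1 f=6]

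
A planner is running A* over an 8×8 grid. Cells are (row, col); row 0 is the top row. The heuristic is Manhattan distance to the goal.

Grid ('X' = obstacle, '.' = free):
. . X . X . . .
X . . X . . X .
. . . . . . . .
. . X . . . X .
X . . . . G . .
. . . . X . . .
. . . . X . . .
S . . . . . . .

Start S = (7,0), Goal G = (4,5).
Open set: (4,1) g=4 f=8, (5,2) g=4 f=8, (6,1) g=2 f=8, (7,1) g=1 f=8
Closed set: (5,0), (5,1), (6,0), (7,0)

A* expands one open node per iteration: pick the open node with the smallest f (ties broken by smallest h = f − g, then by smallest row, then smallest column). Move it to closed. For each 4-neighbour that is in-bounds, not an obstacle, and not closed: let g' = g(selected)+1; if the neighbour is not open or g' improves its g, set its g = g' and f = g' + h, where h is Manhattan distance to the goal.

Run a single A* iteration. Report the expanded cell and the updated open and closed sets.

step 1: expand (4,1) (f=8, h=4) → closed; open now [(3,1) g=5 f=10, (4,2) g=5 f=8, (5,2) g=4 f=8, (6,1) g=2 f=8, (7,1) g=1 f=8]

expanded=(4,1); open=[(3,1) g=5 f=10, (4,2) g=5 f=8, (5,2) g=4 f=8, (6,1) g=2 f=8, (7,1) g=1 f=8]; closed=[(4,1), (5,0), (5,1), (6,0), (7,0)]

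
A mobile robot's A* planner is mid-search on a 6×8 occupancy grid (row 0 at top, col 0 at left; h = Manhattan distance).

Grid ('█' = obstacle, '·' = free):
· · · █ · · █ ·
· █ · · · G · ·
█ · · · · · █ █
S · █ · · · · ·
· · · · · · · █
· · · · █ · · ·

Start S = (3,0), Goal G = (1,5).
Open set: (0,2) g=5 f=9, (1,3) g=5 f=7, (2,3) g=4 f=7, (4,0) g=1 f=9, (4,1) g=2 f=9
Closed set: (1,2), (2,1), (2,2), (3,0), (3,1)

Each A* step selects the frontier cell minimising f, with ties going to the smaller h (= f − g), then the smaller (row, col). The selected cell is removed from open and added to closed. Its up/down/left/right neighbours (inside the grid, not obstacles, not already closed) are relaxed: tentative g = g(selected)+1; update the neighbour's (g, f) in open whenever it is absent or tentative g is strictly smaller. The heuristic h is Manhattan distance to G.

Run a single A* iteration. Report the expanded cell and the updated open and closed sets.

step 1: expand (1,3) (f=7, h=2) → closed; open now [(0,2) g=5 f=9, (1,4) g=6 f=7, (2,3) g=4 f=7, (4,0) g=1 f=9, (4,1) g=2 f=9]

expanded=(1,3); open=[(0,2) g=5 f=9, (1,4) g=6 f=7, (2,3) g=4 f=7, (4,0) g=1 f=9, (4,1) g=2 f=9]; closed=[(1,2), (1,3), (2,1), (2,2), (3,0), (3,1)]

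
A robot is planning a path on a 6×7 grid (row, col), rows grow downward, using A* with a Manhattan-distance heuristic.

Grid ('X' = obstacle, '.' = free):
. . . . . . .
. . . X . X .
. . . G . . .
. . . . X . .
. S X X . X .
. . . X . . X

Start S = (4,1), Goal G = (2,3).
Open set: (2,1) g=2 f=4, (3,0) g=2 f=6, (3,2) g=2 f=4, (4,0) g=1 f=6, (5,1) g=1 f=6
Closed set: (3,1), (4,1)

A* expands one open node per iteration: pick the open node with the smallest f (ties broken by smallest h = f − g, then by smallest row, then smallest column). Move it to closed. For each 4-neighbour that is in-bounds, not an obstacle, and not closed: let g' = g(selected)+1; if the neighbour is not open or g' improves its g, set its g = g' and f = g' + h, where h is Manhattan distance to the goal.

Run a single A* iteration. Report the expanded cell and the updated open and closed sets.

expanded=(2,1); open=[(1,1) g=3 f=6, (2,0) g=3 f=6, (2,2) g=3 f=4, (3,0) g=2 f=6, (3,2) g=2 f=4, (4,0) g=1 f=6, (5,1) g=1 f=6]; closed=[(2,1), (3,1), (4,1)]

step 1: expand (2,1) (f=4, h=2) → closed; open now [(1,1) g=3 f=6, (2,0) g=3 f=6, (2,2) g=3 f=4, (3,0) g=2 f=6, (3,2) g=2 f=4, (4,0) g=1 f=6, (5,1) g=1 f=6]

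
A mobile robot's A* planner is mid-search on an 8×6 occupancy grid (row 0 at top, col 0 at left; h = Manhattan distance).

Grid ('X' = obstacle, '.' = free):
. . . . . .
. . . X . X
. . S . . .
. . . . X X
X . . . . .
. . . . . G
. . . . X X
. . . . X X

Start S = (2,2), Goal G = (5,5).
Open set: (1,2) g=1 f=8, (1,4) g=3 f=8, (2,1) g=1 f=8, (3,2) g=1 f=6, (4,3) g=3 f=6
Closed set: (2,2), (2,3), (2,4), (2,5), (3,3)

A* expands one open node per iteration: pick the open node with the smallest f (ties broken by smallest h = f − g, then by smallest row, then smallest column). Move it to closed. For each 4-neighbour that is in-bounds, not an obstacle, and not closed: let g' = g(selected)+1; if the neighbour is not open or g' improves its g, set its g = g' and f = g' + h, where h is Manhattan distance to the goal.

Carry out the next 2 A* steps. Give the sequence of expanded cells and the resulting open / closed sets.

step 1: expand (4,3) (f=6, h=3) → closed; open now [(1,2) g=1 f=8, (1,4) g=3 f=8, (2,1) g=1 f=8, (3,2) g=1 f=6, (4,2) g=4 f=8, (4,4) g=4 f=6, (5,3) g=4 f=6]
step 2: expand (4,4) (f=6, h=2) → closed; open now [(1,2) g=1 f=8, (1,4) g=3 f=8, (2,1) g=1 f=8, (3,2) g=1 f=6, (4,2) g=4 f=8, (4,5) g=5 f=6, (5,3) g=4 f=6, (5,4) g=5 f=6]

order=[(4,3) → (4,4)]; open=[(1,2) g=1 f=8, (1,4) g=3 f=8, (2,1) g=1 f=8, (3,2) g=1 f=6, (4,2) g=4 f=8, (4,5) g=5 f=6, (5,3) g=4 f=6, (5,4) g=5 f=6]; closed=[(2,2), (2,3), (2,4), (2,5), (3,3), (4,3), (4,4)]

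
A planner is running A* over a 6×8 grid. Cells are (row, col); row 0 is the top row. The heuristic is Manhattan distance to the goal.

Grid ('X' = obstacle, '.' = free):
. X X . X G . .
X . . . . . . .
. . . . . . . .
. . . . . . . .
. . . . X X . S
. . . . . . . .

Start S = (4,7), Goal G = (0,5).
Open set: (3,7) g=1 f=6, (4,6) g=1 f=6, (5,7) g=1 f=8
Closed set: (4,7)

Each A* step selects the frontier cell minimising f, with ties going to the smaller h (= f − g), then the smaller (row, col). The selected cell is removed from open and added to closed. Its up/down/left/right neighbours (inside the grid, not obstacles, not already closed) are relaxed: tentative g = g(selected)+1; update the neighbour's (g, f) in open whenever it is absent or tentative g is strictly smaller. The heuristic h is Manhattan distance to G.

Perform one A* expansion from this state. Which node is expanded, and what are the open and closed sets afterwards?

expanded=(3,7); open=[(2,7) g=2 f=6, (3,6) g=2 f=6, (4,6) g=1 f=6, (5,7) g=1 f=8]; closed=[(3,7), (4,7)]

step 1: expand (3,7) (f=6, h=5) → closed; open now [(2,7) g=2 f=6, (3,6) g=2 f=6, (4,6) g=1 f=6, (5,7) g=1 f=8]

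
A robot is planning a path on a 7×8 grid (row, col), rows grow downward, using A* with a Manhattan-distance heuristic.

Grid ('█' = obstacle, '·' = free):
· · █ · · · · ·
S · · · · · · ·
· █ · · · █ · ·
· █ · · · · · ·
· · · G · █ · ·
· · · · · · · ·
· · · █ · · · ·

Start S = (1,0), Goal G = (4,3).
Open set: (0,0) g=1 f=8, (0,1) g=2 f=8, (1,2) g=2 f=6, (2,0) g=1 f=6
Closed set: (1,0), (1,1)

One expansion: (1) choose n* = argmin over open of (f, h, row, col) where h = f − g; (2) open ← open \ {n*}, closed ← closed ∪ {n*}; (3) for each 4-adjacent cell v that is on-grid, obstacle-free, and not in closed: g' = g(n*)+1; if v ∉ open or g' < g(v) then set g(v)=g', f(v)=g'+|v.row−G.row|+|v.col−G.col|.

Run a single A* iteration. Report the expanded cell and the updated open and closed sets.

step 1: expand (1,2) (f=6, h=4) → closed; open now [(0,0) g=1 f=8, (0,1) g=2 f=8, (1,3) g=3 f=6, (2,0) g=1 f=6, (2,2) g=3 f=6]

expanded=(1,2); open=[(0,0) g=1 f=8, (0,1) g=2 f=8, (1,3) g=3 f=6, (2,0) g=1 f=6, (2,2) g=3 f=6]; closed=[(1,0), (1,1), (1,2)]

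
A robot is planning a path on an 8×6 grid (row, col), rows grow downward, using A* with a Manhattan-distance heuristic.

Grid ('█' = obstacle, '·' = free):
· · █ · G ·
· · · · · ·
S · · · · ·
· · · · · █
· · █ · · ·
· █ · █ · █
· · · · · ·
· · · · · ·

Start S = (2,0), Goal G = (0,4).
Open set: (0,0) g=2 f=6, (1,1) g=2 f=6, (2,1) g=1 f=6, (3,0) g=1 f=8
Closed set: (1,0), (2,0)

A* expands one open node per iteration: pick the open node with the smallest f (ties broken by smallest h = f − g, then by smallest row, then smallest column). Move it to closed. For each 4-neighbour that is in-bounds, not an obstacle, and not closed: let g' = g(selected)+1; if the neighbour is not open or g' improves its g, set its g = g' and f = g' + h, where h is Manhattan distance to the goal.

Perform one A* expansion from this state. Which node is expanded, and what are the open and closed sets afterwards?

expanded=(0,0); open=[(0,1) g=3 f=6, (1,1) g=2 f=6, (2,1) g=1 f=6, (3,0) g=1 f=8]; closed=[(0,0), (1,0), (2,0)]

step 1: expand (0,0) (f=6, h=4) → closed; open now [(0,1) g=3 f=6, (1,1) g=2 f=6, (2,1) g=1 f=6, (3,0) g=1 f=8]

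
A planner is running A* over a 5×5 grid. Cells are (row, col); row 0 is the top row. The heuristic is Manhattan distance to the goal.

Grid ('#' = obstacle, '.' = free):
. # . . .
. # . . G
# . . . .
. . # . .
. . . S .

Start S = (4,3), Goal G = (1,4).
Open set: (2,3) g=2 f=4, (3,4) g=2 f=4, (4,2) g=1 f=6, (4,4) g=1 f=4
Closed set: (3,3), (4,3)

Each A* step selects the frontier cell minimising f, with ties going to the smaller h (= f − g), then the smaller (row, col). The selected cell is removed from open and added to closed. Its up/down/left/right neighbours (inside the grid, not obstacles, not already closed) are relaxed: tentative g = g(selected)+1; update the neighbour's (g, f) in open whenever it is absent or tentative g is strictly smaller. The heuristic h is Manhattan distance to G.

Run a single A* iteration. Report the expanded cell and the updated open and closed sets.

expanded=(2,3); open=[(1,3) g=3 f=4, (2,2) g=3 f=6, (2,4) g=3 f=4, (3,4) g=2 f=4, (4,2) g=1 f=6, (4,4) g=1 f=4]; closed=[(2,3), (3,3), (4,3)]

step 1: expand (2,3) (f=4, h=2) → closed; open now [(1,3) g=3 f=4, (2,2) g=3 f=6, (2,4) g=3 f=4, (3,4) g=2 f=4, (4,2) g=1 f=6, (4,4) g=1 f=4]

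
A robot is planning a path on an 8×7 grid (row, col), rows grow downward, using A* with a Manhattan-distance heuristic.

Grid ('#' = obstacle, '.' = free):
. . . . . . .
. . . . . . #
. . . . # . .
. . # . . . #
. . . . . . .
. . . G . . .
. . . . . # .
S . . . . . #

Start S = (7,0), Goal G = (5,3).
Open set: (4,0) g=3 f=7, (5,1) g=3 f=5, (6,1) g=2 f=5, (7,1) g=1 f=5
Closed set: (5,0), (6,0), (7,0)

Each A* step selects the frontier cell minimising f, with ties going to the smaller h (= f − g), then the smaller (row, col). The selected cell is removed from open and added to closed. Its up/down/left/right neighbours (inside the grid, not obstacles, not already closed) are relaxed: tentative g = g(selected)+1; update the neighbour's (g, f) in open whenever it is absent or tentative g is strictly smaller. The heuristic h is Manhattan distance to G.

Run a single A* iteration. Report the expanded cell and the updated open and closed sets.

step 1: expand (5,1) (f=5, h=2) → closed; open now [(4,0) g=3 f=7, (4,1) g=4 f=7, (5,2) g=4 f=5, (6,1) g=2 f=5, (7,1) g=1 f=5]

expanded=(5,1); open=[(4,0) g=3 f=7, (4,1) g=4 f=7, (5,2) g=4 f=5, (6,1) g=2 f=5, (7,1) g=1 f=5]; closed=[(5,0), (5,1), (6,0), (7,0)]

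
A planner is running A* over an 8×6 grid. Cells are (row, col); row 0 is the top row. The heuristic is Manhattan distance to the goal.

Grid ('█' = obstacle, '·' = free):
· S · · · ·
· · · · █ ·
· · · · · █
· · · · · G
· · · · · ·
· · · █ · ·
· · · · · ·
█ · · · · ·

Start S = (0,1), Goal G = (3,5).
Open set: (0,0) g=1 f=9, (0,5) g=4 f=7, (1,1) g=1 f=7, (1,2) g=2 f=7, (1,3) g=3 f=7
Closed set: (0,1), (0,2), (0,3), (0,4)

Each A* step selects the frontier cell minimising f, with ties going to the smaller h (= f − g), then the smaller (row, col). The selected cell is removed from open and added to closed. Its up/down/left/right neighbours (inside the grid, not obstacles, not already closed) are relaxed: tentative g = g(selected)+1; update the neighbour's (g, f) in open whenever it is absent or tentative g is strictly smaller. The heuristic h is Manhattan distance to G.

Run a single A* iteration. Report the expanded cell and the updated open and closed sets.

step 1: expand (0,5) (f=7, h=3) → closed; open now [(0,0) g=1 f=9, (1,1) g=1 f=7, (1,2) g=2 f=7, (1,3) g=3 f=7, (1,5) g=5 f=7]

expanded=(0,5); open=[(0,0) g=1 f=9, (1,1) g=1 f=7, (1,2) g=2 f=7, (1,3) g=3 f=7, (1,5) g=5 f=7]; closed=[(0,1), (0,2), (0,3), (0,4), (0,5)]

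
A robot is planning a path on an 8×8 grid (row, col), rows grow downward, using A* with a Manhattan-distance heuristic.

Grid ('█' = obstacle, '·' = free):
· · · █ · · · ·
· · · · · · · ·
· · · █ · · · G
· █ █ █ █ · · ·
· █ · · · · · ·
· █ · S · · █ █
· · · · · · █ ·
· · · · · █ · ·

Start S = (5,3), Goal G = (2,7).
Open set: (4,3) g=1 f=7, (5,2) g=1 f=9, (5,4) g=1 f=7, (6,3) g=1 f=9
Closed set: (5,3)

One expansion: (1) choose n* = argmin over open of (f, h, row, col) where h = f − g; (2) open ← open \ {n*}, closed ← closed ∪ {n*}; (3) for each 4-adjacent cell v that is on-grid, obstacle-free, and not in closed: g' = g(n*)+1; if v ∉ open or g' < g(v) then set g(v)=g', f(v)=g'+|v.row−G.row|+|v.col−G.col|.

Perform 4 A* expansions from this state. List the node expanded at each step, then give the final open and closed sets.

order=[(4,3) → (4,4) → (4,5) → (3,5)]; open=[(2,5) g=5 f=7, (3,6) g=5 f=7, (4,2) g=2 f=9, (4,6) g=4 f=7, (5,2) g=1 f=9, (5,4) g=1 f=7, (5,5) g=4 f=9, (6,3) g=1 f=9]; closed=[(3,5), (4,3), (4,4), (4,5), (5,3)]

step 1: expand (4,3) (f=7, h=6) → closed; open now [(4,2) g=2 f=9, (4,4) g=2 f=7, (5,2) g=1 f=9, (5,4) g=1 f=7, (6,3) g=1 f=9]
step 2: expand (4,4) (f=7, h=5) → closed; open now [(4,2) g=2 f=9, (4,5) g=3 f=7, (5,2) g=1 f=9, (5,4) g=1 f=7, (6,3) g=1 f=9]
step 3: expand (4,5) (f=7, h=4) → closed; open now [(3,5) g=4 f=7, (4,2) g=2 f=9, (4,6) g=4 f=7, (5,2) g=1 f=9, (5,4) g=1 f=7, (5,5) g=4 f=9, (6,3) g=1 f=9]
step 4: expand (3,5) (f=7, h=3) → closed; open now [(2,5) g=5 f=7, (3,6) g=5 f=7, (4,2) g=2 f=9, (4,6) g=4 f=7, (5,2) g=1 f=9, (5,4) g=1 f=7, (5,5) g=4 f=9, (6,3) g=1 f=9]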